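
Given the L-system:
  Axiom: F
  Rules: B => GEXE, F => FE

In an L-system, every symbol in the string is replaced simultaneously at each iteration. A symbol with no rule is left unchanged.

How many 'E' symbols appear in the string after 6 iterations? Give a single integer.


Answer: 6

Derivation:
Step 0: F  (0 'E')
Step 1: FE  (1 'E')
Step 2: FEE  (2 'E')
Step 3: FEEE  (3 'E')
Step 4: FEEEE  (4 'E')
Step 5: FEEEEE  (5 'E')
Step 6: FEEEEEE  (6 'E')


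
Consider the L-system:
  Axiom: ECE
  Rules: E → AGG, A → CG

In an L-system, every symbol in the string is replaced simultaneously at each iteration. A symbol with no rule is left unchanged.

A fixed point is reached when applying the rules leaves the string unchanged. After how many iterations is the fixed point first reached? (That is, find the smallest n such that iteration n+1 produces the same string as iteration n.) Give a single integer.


Step 0: ECE
Step 1: AGGCAGG
Step 2: CGGGCCGGG
Step 3: CGGGCCGGG  (unchanged — fixed point at step 2)

Answer: 2


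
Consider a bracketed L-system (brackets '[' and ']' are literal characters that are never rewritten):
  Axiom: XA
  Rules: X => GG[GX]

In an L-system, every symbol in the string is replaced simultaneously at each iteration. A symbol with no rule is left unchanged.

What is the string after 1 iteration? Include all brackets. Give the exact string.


Step 0: XA
Step 1: GG[GX]A

Answer: GG[GX]A


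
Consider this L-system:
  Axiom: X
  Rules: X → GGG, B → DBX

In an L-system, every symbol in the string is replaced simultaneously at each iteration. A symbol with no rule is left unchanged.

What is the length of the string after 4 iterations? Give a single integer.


Answer: 3

Derivation:
Step 0: length = 1
Step 1: length = 3
Step 2: length = 3
Step 3: length = 3
Step 4: length = 3


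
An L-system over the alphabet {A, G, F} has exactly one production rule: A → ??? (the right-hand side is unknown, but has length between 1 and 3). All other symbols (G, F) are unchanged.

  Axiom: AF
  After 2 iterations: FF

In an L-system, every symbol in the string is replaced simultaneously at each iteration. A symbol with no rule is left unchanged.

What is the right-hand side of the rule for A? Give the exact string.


Answer: F

Derivation:
Trying A → F:
  Step 0: AF
  Step 1: FF
  Step 2: FF
Matches the given result.


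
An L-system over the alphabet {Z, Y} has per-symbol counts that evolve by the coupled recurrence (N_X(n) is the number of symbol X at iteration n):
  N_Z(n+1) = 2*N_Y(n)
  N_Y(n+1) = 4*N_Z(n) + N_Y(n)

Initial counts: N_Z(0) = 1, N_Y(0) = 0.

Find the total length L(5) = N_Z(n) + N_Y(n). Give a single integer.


Step 0: N_Z=1, N_Y=0, L=1
Step 1: N_Z=0, N_Y=4, L=4
Step 2: N_Z=8, N_Y=4, L=12
Step 3: N_Z=8, N_Y=36, L=44
Step 4: N_Z=72, N_Y=68, L=140
Step 5: N_Z=136, N_Y=356, L=492

Answer: 492


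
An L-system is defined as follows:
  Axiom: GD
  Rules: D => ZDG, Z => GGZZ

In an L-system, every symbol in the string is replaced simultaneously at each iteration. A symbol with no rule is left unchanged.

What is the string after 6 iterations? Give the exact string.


Step 0: GD
Step 1: GZDG
Step 2: GGGZZZDGG
Step 3: GGGGGZZGGZZGGZZZDGGG
Step 4: GGGGGGGZZGGZZGGGGZZGGZZGGGGZZGGZZGGZZZDGGGG
Step 5: GGGGGGGGGZZGGZZGGGGZZGGZZGGGGGGZZGGZZGGGGZZGGZZGGGGGGZZGGZZGGGGZZGGZZGGGGZZGGZZGGZZZDGGGGG
Step 6: GGGGGGGGGGGZZGGZZGGGGZZGGZZGGGGGGZZGGZZGGGGZZGGZZGGGGGGGGZZGGZZGGGGZZGGZZGGGGGGZZGGZZGGGGZZGGZZGGGGGGGGZZGGZZGGGGZZGGZZGGGGGGZZGGZZGGGGZZGGZZGGGGGGZZGGZZGGGGZZGGZZGGGGZZGGZZGGZZZDGGGGGG

Answer: GGGGGGGGGGGZZGGZZGGGGZZGGZZGGGGGGZZGGZZGGGGZZGGZZGGGGGGGGZZGGZZGGGGZZGGZZGGGGGGZZGGZZGGGGZZGGZZGGGGGGGGZZGGZZGGGGZZGGZZGGGGGGZZGGZZGGGGZZGGZZGGGGGGZZGGZZGGGGZZGGZZGGGGZZGGZZGGZZZDGGGGGG


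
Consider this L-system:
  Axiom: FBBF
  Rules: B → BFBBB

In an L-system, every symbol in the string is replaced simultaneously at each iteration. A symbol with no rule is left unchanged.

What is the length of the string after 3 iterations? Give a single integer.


Step 0: length = 4
Step 1: length = 12
Step 2: length = 44
Step 3: length = 172

Answer: 172


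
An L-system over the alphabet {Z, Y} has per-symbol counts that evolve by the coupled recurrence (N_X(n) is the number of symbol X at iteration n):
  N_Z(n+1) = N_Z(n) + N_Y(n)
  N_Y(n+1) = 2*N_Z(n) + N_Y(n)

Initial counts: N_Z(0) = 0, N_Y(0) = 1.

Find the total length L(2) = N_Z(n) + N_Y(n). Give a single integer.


Step 0: N_Z=0, N_Y=1, L=1
Step 1: N_Z=1, N_Y=1, L=2
Step 2: N_Z=2, N_Y=3, L=5

Answer: 5


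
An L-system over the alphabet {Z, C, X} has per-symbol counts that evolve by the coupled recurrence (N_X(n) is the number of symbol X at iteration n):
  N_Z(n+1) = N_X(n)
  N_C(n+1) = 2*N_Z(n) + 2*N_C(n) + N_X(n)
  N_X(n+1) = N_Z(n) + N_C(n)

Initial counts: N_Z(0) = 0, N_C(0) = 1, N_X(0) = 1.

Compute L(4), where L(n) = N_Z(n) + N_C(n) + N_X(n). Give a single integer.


Step 0: N_Z=0, N_C=1, N_X=1, L=2
Step 1: N_Z=1, N_C=3, N_X=1, L=5
Step 2: N_Z=1, N_C=9, N_X=4, L=14
Step 3: N_Z=4, N_C=24, N_X=10, L=38
Step 4: N_Z=10, N_C=66, N_X=28, L=104

Answer: 104


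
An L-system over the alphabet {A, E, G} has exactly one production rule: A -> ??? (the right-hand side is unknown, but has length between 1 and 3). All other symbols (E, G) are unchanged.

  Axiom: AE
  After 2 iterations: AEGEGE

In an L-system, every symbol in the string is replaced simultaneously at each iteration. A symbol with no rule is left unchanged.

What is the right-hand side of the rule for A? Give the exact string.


Trying A -> AEG:
  Step 0: AE
  Step 1: AEGE
  Step 2: AEGEGE
Matches the given result.

Answer: AEG


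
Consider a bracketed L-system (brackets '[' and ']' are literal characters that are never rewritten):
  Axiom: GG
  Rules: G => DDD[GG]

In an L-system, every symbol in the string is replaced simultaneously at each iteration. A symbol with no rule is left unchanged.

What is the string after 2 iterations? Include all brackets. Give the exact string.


Step 0: GG
Step 1: DDD[GG]DDD[GG]
Step 2: DDD[DDD[GG]DDD[GG]]DDD[DDD[GG]DDD[GG]]

Answer: DDD[DDD[GG]DDD[GG]]DDD[DDD[GG]DDD[GG]]


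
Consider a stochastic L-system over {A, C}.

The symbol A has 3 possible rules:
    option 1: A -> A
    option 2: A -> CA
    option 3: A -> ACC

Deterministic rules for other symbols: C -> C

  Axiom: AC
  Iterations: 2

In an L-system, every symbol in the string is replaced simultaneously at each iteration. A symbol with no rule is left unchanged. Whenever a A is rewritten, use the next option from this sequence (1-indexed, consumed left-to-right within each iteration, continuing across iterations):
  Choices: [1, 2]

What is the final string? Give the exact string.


Step 0: AC
Step 1: AC  (used choices [1])
Step 2: CAC  (used choices [2])

Answer: CAC


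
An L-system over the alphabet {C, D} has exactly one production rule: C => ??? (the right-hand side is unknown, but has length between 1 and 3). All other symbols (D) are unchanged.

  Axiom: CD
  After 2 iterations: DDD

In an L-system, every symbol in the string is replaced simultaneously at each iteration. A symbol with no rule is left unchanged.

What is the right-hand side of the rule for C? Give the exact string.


Answer: DD

Derivation:
Trying C => DD:
  Step 0: CD
  Step 1: DDD
  Step 2: DDD
Matches the given result.


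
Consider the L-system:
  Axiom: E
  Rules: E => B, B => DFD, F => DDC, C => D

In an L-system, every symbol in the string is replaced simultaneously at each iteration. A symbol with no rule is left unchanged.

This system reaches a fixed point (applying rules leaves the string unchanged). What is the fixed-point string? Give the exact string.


Answer: DDDDD

Derivation:
Step 0: E
Step 1: B
Step 2: DFD
Step 3: DDDCD
Step 4: DDDDD
Step 5: DDDDD  (unchanged — fixed point at step 4)


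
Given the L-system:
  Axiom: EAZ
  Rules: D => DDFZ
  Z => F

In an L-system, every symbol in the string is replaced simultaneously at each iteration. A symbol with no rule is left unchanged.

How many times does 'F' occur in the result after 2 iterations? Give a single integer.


Step 0: EAZ  (0 'F')
Step 1: EAF  (1 'F')
Step 2: EAF  (1 'F')

Answer: 1


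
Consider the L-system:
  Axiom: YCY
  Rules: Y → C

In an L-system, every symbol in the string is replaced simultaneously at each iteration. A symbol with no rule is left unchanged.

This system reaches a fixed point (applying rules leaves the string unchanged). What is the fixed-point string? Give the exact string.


Step 0: YCY
Step 1: CCC
Step 2: CCC  (unchanged — fixed point at step 1)

Answer: CCC


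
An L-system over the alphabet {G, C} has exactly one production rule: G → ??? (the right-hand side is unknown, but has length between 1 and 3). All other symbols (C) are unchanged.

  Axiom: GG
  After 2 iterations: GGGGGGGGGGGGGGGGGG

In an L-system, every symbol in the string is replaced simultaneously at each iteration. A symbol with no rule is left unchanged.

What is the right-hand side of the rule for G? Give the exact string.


Answer: GGG

Derivation:
Trying G → GGG:
  Step 0: GG
  Step 1: GGGGGG
  Step 2: GGGGGGGGGGGGGGGGGG
Matches the given result.


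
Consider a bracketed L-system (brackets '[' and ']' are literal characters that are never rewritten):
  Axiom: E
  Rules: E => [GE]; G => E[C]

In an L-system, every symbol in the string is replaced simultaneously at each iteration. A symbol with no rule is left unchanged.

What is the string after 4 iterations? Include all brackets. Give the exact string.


Answer: [[E[C][GE]][C][[GE][C][E[C][GE]]]]

Derivation:
Step 0: E
Step 1: [GE]
Step 2: [E[C][GE]]
Step 3: [[GE][C][E[C][GE]]]
Step 4: [[E[C][GE]][C][[GE][C][E[C][GE]]]]


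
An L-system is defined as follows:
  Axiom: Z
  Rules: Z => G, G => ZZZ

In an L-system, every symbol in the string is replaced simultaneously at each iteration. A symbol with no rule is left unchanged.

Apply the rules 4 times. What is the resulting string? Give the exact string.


Answer: ZZZZZZZZZ

Derivation:
Step 0: Z
Step 1: G
Step 2: ZZZ
Step 3: GGG
Step 4: ZZZZZZZZZ


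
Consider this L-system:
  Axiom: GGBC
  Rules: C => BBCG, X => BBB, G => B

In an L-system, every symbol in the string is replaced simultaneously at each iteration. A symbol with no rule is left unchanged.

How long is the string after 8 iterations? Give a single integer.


Step 0: length = 4
Step 1: length = 7
Step 2: length = 10
Step 3: length = 13
Step 4: length = 16
Step 5: length = 19
Step 6: length = 22
Step 7: length = 25
Step 8: length = 28

Answer: 28


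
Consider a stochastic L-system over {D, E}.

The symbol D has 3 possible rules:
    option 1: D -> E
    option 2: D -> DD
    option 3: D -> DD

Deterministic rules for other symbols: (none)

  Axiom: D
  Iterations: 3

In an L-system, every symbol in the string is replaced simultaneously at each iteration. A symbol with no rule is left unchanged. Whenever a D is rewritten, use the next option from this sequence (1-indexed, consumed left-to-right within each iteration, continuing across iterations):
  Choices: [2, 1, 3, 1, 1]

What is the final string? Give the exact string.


Step 0: D
Step 1: DD  (used choices [2])
Step 2: EDD  (used choices [1, 3])
Step 3: EEE  (used choices [1, 1])

Answer: EEE


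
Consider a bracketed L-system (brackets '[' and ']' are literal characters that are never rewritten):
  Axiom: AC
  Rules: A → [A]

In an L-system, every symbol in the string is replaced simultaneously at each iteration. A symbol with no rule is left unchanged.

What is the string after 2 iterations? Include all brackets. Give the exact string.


Answer: [[A]]C

Derivation:
Step 0: AC
Step 1: [A]C
Step 2: [[A]]C


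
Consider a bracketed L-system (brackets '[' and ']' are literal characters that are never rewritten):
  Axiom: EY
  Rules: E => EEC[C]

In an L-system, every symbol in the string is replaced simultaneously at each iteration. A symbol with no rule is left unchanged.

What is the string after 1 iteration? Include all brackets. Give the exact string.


Answer: EEC[C]Y

Derivation:
Step 0: EY
Step 1: EEC[C]Y


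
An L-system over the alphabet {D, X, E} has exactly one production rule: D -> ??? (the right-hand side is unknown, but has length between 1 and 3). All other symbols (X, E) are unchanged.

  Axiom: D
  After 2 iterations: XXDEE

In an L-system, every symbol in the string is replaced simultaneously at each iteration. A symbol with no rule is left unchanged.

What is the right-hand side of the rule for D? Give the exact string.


Answer: XDE

Derivation:
Trying D -> XDE:
  Step 0: D
  Step 1: XDE
  Step 2: XXDEE
Matches the given result.


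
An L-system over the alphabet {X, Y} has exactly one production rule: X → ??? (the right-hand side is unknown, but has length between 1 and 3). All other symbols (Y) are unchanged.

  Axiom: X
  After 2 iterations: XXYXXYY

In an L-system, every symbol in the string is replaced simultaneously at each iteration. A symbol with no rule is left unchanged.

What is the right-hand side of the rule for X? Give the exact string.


Answer: XXY

Derivation:
Trying X → XXY:
  Step 0: X
  Step 1: XXY
  Step 2: XXYXXYY
Matches the given result.


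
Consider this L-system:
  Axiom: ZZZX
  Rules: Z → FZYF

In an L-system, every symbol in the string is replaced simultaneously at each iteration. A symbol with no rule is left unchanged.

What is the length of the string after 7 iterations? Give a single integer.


Step 0: length = 4
Step 1: length = 13
Step 2: length = 22
Step 3: length = 31
Step 4: length = 40
Step 5: length = 49
Step 6: length = 58
Step 7: length = 67

Answer: 67


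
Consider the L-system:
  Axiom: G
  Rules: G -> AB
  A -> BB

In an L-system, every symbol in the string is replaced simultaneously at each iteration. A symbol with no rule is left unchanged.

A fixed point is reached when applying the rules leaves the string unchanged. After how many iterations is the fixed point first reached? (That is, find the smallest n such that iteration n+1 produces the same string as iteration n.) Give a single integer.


Step 0: G
Step 1: AB
Step 2: BBB
Step 3: BBB  (unchanged — fixed point at step 2)

Answer: 2


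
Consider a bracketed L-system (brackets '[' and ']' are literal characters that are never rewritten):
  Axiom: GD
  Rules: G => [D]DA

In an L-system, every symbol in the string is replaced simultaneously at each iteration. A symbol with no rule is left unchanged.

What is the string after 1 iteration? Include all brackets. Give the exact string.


Step 0: GD
Step 1: [D]DAD

Answer: [D]DAD


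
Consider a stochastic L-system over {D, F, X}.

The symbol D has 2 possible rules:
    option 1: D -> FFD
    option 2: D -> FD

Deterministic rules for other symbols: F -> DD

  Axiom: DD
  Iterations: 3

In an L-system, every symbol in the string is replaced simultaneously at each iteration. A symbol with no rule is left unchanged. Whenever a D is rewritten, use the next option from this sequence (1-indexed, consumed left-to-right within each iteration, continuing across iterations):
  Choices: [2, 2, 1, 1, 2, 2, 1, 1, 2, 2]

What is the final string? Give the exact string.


Step 0: DD
Step 1: FDFD  (used choices [2, 2])
Step 2: DDFFDDDFFD  (used choices [1, 1])
Step 3: FDFDDDDDFFDFFDFDDDDDFD  (used choices [2, 2, 1, 1, 2, 2])

Answer: FDFDDDDDFFDFFDFDDDDDFD


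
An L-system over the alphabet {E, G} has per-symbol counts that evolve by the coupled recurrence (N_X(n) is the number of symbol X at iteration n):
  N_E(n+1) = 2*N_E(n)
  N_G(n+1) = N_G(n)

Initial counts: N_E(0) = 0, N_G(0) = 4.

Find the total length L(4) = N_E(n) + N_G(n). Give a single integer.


Step 0: N_E=0, N_G=4, L=4
Step 1: N_E=0, N_G=4, L=4
Step 2: N_E=0, N_G=4, L=4
Step 3: N_E=0, N_G=4, L=4
Step 4: N_E=0, N_G=4, L=4

Answer: 4


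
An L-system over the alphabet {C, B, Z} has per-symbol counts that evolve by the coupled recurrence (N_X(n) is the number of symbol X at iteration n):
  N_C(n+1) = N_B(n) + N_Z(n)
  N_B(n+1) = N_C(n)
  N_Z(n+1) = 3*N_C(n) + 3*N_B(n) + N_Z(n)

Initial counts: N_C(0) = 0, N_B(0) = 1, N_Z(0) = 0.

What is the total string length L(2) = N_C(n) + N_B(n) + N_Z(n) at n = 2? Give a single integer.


Answer: 10

Derivation:
Step 0: N_C=0, N_B=1, N_Z=0, L=1
Step 1: N_C=1, N_B=0, N_Z=3, L=4
Step 2: N_C=3, N_B=1, N_Z=6, L=10


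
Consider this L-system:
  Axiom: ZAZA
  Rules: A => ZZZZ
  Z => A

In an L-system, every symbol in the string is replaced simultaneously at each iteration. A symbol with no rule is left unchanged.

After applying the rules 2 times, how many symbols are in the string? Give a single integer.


Answer: 16

Derivation:
Step 0: length = 4
Step 1: length = 10
Step 2: length = 16


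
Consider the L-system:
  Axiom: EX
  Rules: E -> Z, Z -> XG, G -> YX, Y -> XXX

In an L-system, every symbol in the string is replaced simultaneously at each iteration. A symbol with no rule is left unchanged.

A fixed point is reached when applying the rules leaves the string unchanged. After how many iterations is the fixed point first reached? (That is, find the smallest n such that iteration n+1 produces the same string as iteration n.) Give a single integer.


Step 0: EX
Step 1: ZX
Step 2: XGX
Step 3: XYXX
Step 4: XXXXXX
Step 5: XXXXXX  (unchanged — fixed point at step 4)

Answer: 4


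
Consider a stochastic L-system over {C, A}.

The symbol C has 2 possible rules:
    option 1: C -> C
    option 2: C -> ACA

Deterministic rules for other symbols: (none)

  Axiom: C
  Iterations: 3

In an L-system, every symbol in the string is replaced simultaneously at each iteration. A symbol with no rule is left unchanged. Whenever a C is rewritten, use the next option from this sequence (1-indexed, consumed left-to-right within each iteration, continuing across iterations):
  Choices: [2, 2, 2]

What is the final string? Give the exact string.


Answer: AAACAAA

Derivation:
Step 0: C
Step 1: ACA  (used choices [2])
Step 2: AACAA  (used choices [2])
Step 3: AAACAAA  (used choices [2])


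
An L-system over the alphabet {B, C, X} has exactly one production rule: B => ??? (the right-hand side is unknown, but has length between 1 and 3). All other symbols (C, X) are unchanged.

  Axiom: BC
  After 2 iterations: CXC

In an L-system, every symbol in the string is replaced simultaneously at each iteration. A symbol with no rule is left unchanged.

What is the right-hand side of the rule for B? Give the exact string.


Answer: CX

Derivation:
Trying B => CX:
  Step 0: BC
  Step 1: CXC
  Step 2: CXC
Matches the given result.


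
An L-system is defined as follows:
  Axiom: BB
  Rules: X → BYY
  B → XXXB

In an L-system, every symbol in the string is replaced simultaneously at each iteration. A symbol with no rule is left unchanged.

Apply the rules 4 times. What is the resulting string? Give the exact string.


Answer: BYYBYYBYYXXXBYYBYYBYYBYYXXXBYYBYYBYYBYYXXXBYYXXXBYYXXXBYYXXXBYYBYYBYYBYYXXXBBYYBYYBYYXXXBYYBYYBYYBYYXXXBYYBYYBYYBYYXXXBYYXXXBYYXXXBYYXXXBYYBYYBYYBYYXXXB

Derivation:
Step 0: BB
Step 1: XXXBXXXB
Step 2: BYYBYYBYYXXXBBYYBYYBYYXXXB
Step 3: XXXBYYXXXBYYXXXBYYBYYBYYBYYXXXBXXXBYYXXXBYYXXXBYYBYYBYYBYYXXXB
Step 4: BYYBYYBYYXXXBYYBYYBYYBYYXXXBYYBYYBYYBYYXXXBYYXXXBYYXXXBYYXXXBYYBYYBYYBYYXXXBBYYBYYBYYXXXBYYBYYBYYBYYXXXBYYBYYBYYBYYXXXBYYXXXBYYXXXBYYXXXBYYBYYBYYBYYXXXB


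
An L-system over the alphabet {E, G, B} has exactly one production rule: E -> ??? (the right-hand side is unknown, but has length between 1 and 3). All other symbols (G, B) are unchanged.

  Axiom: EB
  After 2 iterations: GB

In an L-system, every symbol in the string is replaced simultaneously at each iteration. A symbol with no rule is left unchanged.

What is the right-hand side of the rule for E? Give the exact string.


Trying E -> G:
  Step 0: EB
  Step 1: GB
  Step 2: GB
Matches the given result.

Answer: G


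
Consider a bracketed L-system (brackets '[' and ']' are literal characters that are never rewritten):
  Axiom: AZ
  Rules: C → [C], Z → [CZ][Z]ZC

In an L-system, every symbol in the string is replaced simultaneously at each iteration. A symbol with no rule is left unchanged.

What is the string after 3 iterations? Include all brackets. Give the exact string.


Answer: A[[[C]][[C][CZ][Z]ZC][[CZ][Z]ZC][CZ][Z]ZC[C]][[[C][CZ][Z]ZC][[CZ][Z]ZC][CZ][Z]ZC[C]][[C][CZ][Z]ZC][[CZ][Z]ZC][CZ][Z]ZC[C][[C]]

Derivation:
Step 0: AZ
Step 1: A[CZ][Z]ZC
Step 2: A[[C][CZ][Z]ZC][[CZ][Z]ZC][CZ][Z]ZC[C]
Step 3: A[[[C]][[C][CZ][Z]ZC][[CZ][Z]ZC][CZ][Z]ZC[C]][[[C][CZ][Z]ZC][[CZ][Z]ZC][CZ][Z]ZC[C]][[C][CZ][Z]ZC][[CZ][Z]ZC][CZ][Z]ZC[C][[C]]


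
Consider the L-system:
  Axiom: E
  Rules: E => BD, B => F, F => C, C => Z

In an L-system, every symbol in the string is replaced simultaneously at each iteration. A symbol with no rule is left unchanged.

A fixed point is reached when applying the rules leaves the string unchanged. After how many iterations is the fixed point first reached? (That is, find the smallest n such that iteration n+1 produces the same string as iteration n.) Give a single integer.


Step 0: E
Step 1: BD
Step 2: FD
Step 3: CD
Step 4: ZD
Step 5: ZD  (unchanged — fixed point at step 4)

Answer: 4


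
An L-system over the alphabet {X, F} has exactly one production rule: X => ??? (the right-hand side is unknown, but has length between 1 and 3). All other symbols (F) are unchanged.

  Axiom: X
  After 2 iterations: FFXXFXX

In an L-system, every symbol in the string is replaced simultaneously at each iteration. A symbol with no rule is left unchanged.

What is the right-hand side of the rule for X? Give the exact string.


Trying X => FXX:
  Step 0: X
  Step 1: FXX
  Step 2: FFXXFXX
Matches the given result.

Answer: FXX


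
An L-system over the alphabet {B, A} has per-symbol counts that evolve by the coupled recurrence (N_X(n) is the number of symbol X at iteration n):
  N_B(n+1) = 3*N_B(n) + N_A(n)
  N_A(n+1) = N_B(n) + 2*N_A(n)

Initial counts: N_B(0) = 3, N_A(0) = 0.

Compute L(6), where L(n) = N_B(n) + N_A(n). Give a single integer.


Answer: 7875

Derivation:
Step 0: N_B=3, N_A=0, L=3
Step 1: N_B=9, N_A=3, L=12
Step 2: N_B=30, N_A=15, L=45
Step 3: N_B=105, N_A=60, L=165
Step 4: N_B=375, N_A=225, L=600
Step 5: N_B=1350, N_A=825, L=2175
Step 6: N_B=4875, N_A=3000, L=7875


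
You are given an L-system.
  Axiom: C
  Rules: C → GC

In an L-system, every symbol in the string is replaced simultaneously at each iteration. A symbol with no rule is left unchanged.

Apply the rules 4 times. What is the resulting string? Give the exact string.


Step 0: C
Step 1: GC
Step 2: GGC
Step 3: GGGC
Step 4: GGGGC

Answer: GGGGC


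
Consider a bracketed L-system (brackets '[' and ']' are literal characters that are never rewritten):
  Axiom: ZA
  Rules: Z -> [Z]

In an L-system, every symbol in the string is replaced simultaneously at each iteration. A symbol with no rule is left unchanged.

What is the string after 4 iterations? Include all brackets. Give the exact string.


Answer: [[[[Z]]]]A

Derivation:
Step 0: ZA
Step 1: [Z]A
Step 2: [[Z]]A
Step 3: [[[Z]]]A
Step 4: [[[[Z]]]]A


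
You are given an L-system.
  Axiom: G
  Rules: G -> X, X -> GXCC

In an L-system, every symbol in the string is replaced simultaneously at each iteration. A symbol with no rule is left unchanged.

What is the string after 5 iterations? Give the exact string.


Step 0: G
Step 1: X
Step 2: GXCC
Step 3: XGXCCCC
Step 4: GXCCXGXCCCCCC
Step 5: XGXCCCCGXCCXGXCCCCCCCC

Answer: XGXCCCCGXCCXGXCCCCCCCC


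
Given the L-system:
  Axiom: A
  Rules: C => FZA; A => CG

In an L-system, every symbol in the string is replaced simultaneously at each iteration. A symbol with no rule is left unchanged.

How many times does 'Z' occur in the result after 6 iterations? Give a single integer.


Answer: 3

Derivation:
Step 0: A  (0 'Z')
Step 1: CG  (0 'Z')
Step 2: FZAG  (1 'Z')
Step 3: FZCGG  (1 'Z')
Step 4: FZFZAGG  (2 'Z')
Step 5: FZFZCGGG  (2 'Z')
Step 6: FZFZFZAGGG  (3 'Z')


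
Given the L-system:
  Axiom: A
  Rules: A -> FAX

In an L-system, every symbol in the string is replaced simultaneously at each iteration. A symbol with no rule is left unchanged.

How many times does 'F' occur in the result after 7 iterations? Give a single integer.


Step 0: A  (0 'F')
Step 1: FAX  (1 'F')
Step 2: FFAXX  (2 'F')
Step 3: FFFAXXX  (3 'F')
Step 4: FFFFAXXXX  (4 'F')
Step 5: FFFFFAXXXXX  (5 'F')
Step 6: FFFFFFAXXXXXX  (6 'F')
Step 7: FFFFFFFAXXXXXXX  (7 'F')

Answer: 7


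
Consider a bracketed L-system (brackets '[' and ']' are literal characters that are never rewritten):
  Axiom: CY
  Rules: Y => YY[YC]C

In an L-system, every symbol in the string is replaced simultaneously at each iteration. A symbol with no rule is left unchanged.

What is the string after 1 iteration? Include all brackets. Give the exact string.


Step 0: CY
Step 1: CYY[YC]C

Answer: CYY[YC]C


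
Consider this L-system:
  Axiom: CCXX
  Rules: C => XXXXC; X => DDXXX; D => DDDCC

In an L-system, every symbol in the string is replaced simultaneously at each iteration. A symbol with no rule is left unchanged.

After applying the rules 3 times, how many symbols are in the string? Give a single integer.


Answer: 500

Derivation:
Step 0: length = 4
Step 1: length = 20
Step 2: length = 100
Step 3: length = 500


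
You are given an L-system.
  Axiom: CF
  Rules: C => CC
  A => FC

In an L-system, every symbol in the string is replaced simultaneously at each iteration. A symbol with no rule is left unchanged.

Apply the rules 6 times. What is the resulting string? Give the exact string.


Answer: CCCCCCCCCCCCCCCCCCCCCCCCCCCCCCCCCCCCCCCCCCCCCCCCCCCCCCCCCCCCCCCCF

Derivation:
Step 0: CF
Step 1: CCF
Step 2: CCCCF
Step 3: CCCCCCCCF
Step 4: CCCCCCCCCCCCCCCCF
Step 5: CCCCCCCCCCCCCCCCCCCCCCCCCCCCCCCCF
Step 6: CCCCCCCCCCCCCCCCCCCCCCCCCCCCCCCCCCCCCCCCCCCCCCCCCCCCCCCCCCCCCCCCF


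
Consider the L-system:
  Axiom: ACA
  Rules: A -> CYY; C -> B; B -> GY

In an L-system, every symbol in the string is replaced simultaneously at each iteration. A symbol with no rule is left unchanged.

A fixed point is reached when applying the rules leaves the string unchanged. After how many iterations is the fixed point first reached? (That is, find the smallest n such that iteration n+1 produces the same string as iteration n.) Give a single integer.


Step 0: ACA
Step 1: CYYBCYY
Step 2: BYYGYBYY
Step 3: GYYYGYGYYY
Step 4: GYYYGYGYYY  (unchanged — fixed point at step 3)

Answer: 3


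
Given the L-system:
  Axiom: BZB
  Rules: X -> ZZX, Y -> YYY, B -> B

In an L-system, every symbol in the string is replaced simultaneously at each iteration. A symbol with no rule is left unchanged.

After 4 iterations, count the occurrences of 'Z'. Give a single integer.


Step 0: BZB  (1 'Z')
Step 1: BZB  (1 'Z')
Step 2: BZB  (1 'Z')
Step 3: BZB  (1 'Z')
Step 4: BZB  (1 'Z')

Answer: 1


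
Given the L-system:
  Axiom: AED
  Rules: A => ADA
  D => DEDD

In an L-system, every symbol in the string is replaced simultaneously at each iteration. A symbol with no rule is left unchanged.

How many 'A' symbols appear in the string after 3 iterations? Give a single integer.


Step 0: AED  (1 'A')
Step 1: ADAEDEDD  (2 'A')
Step 2: ADADEDDADAEDEDDEDEDDDEDD  (4 'A')
Step 3: ADADEDDADADEDDEDEDDDEDDADADEDDADAEDEDDEDEDDDEDDEDEDDEDEDDDEDDDEDDEDEDDDEDD  (8 'A')

Answer: 8


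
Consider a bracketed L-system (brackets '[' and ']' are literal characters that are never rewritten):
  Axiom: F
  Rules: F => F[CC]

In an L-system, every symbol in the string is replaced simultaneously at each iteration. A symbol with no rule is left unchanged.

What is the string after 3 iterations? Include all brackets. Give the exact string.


Step 0: F
Step 1: F[CC]
Step 2: F[CC][CC]
Step 3: F[CC][CC][CC]

Answer: F[CC][CC][CC]


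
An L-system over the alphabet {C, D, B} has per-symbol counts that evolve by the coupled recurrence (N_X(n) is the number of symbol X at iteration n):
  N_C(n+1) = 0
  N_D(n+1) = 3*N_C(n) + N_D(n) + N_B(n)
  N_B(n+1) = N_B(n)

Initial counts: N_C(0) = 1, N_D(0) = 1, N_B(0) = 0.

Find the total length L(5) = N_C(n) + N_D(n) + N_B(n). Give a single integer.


Answer: 4

Derivation:
Step 0: N_C=1, N_D=1, N_B=0, L=2
Step 1: N_C=0, N_D=4, N_B=0, L=4
Step 2: N_C=0, N_D=4, N_B=0, L=4
Step 3: N_C=0, N_D=4, N_B=0, L=4
Step 4: N_C=0, N_D=4, N_B=0, L=4
Step 5: N_C=0, N_D=4, N_B=0, L=4


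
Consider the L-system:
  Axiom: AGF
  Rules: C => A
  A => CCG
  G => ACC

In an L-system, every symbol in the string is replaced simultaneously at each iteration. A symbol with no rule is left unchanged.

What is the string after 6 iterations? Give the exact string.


Step 0: AGF
Step 1: CCGACCF
Step 2: AAACCCCGAAF
Step 3: CCGCCGCCGAAAAACCCCGCCGF
Step 4: AAACCAAACCAAACCCCGCCGCCGCCGCCGAAAAACCAAACCF
Step 5: CCGCCGCCGAACCGCCGCCGAACCGCCGCCGAAAAACCAAACCAAACCAAACCAAACCCCGCCGCCGCCGCCGAACCGCCGCCGAAF
Step 6: AAACCAAACCAAACCCCGCCGAAACCAAACCAAACCCCGCCGAAACCAAACCAAACCCCGCCGCCGCCGCCGAACCGCCGCCGAACCGCCGCCGAACCGCCGCCGAACCGCCGCCGAAAAACCAAACCAAACCAAACCAAACCCCGCCGAAACCAAACCAAACCCCGCCGF

Answer: AAACCAAACCAAACCCCGCCGAAACCAAACCAAACCCCGCCGAAACCAAACCAAACCCCGCCGCCGCCGCCGAACCGCCGCCGAACCGCCGCCGAACCGCCGCCGAACCGCCGCCGAAAAACCAAACCAAACCAAACCAAACCCCGCCGAAACCAAACCAAACCCCGCCGF


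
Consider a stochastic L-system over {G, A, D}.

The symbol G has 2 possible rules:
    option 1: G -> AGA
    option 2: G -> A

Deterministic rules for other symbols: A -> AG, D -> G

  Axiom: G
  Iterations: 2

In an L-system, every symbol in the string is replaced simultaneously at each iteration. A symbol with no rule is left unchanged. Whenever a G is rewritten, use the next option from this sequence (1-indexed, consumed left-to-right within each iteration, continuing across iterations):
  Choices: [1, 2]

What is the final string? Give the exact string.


Step 0: G
Step 1: AGA  (used choices [1])
Step 2: AGAAG  (used choices [2])

Answer: AGAAG


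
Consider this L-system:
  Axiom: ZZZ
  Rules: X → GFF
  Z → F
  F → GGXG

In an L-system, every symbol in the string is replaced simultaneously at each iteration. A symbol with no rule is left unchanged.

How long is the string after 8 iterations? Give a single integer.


Step 0: length = 3
Step 1: length = 3
Step 2: length = 12
Step 3: length = 18
Step 4: length = 36
Step 5: length = 48
Step 6: length = 84
Step 7: length = 108
Step 8: length = 180

Answer: 180


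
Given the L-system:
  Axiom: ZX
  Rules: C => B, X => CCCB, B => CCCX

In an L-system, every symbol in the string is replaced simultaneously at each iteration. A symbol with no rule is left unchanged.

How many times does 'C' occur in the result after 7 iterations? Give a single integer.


Step 0: ZX  (0 'C')
Step 1: ZCCCB  (3 'C')
Step 2: ZBBBCCCX  (3 'C')
Step 3: ZCCCXCCCXCCCXBBBCCCB  (12 'C')
Step 4: ZBBBCCCBBBBCCCBBBBCCCBCCCXCCCXCCCXBBBCCCX  (21 'C')
Step 5: ZCCCXCCCXCCCXBBBCCCXCCCXCCCXCCCXBBBCCCXCCCXCCCXCCCXBBBCCCXBBBCCCBBBBCCCBBBBCCCBCCCXCCCXCCCXBBBCCCB  (57 'C')
Step 6: ZBBBCCCBBBBCCCBBBBCCCBCCCXCCCXCCCXBBBCCCBBBBCCCBBBBCCCBBBBCCCBCCCXCCCXCCCXBBBCCCBBBBCCCBBBBCCCBBBBCCCBCCCXCCCXCCCXBBBCCCBCCCXCCCXCCCXBBBCCCXCCCXCCCXCCCXBBBCCCXCCCXCCCXCCCXBBBCCCXBBBCCCBBBBCCCBBBBCCCBCCCXCCCXCCCXBBBCCCX  (120 'C')
Step 7: ZCCCXCCCXCCCXBBBCCCXCCCXCCCXCCCXBBBCCCXCCCXCCCXCCCXBBBCCCXBBBCCCBBBBCCCBBBBCCCBCCCXCCCXCCCXBBBCCCXCCCXCCCXCCCXBBBCCCXCCCXCCCXCCCXBBBCCCXCCCXCCCXCCCXBBBCCCXBBBCCCBBBBCCCBBBBCCCBCCCXCCCXCCCXBBBCCCXCCCXCCCXCCCXBBBCCCXCCCXCCCXCCCXBBBCCCXCCCXCCCXCCCXBBBCCCXBBBCCCBBBBCCCBBBBCCCBCCCXCCCXCCCXBBBCCCXBBBCCCBBBBCCCBBBBCCCBCCCXCCCXCCCXBBBCCCBBBBCCCBBBBCCCBBBBCCCBCCCXCCCXCCCXBBBCCCBBBBCCCBBBBCCCBBBBCCCBCCCXCCCXCCCXBBBCCCBCCCXCCCXCCCXBBBCCCXCCCXCCCXCCCXBBBCCCXCCCXCCCXCCCXBBBCCCXBBBCCCBBBBCCCBBBBCCCBCCCXCCCXCCCXBBBCCCB  (291 'C')

Answer: 291


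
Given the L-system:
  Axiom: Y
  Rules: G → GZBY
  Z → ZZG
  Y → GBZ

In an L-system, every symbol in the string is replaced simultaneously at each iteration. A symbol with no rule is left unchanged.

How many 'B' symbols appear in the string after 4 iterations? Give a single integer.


Step 0: Y  (0 'B')
Step 1: GBZ  (1 'B')
Step 2: GZBYBZZG  (2 'B')
Step 3: GZBYZZGBGBZBZZGZZGGZBY  (5 'B')
Step 4: GZBYZZGBGBZZZGZZGGZBYBGZBYBZZGBZZGZZGGZBYZZGZZGGZBYGZBYZZGBGBZ  (13 'B')

Answer: 13


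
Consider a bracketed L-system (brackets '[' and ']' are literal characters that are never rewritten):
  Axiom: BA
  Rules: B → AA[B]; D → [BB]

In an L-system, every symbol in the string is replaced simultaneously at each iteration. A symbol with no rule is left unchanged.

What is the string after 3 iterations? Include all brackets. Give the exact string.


Step 0: BA
Step 1: AA[B]A
Step 2: AA[AA[B]]A
Step 3: AA[AA[AA[B]]]A

Answer: AA[AA[AA[B]]]A


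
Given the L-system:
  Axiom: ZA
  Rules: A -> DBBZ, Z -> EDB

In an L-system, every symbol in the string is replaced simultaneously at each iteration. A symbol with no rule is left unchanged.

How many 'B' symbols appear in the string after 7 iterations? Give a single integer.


Step 0: ZA  (0 'B')
Step 1: EDBDBBZ  (3 'B')
Step 2: EDBDBBEDB  (4 'B')
Step 3: EDBDBBEDB  (4 'B')
Step 4: EDBDBBEDB  (4 'B')
Step 5: EDBDBBEDB  (4 'B')
Step 6: EDBDBBEDB  (4 'B')
Step 7: EDBDBBEDB  (4 'B')

Answer: 4


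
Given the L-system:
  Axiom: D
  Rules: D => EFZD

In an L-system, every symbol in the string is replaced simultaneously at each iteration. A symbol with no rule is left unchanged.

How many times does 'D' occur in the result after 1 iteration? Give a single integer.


Answer: 1

Derivation:
Step 0: D  (1 'D')
Step 1: EFZD  (1 'D')


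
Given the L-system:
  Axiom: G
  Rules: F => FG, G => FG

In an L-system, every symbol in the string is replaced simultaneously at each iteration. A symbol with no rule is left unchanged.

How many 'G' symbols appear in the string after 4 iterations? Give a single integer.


Answer: 8

Derivation:
Step 0: G  (1 'G')
Step 1: FG  (1 'G')
Step 2: FGFG  (2 'G')
Step 3: FGFGFGFG  (4 'G')
Step 4: FGFGFGFGFGFGFGFG  (8 'G')


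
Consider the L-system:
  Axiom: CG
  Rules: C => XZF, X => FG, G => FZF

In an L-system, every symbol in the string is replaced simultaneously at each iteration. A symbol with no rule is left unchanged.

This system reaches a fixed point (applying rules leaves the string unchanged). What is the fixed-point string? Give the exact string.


Answer: FFZFZFFZF

Derivation:
Step 0: CG
Step 1: XZFFZF
Step 2: FGZFFZF
Step 3: FFZFZFFZF
Step 4: FFZFZFFZF  (unchanged — fixed point at step 3)


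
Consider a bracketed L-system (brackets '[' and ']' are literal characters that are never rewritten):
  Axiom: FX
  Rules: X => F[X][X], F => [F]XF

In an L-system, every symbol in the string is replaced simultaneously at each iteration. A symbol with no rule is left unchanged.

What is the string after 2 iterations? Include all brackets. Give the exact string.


Step 0: FX
Step 1: [F]XFF[X][X]
Step 2: [[F]XF]F[X][X][F]XF[F]XF[F[X][X]][F[X][X]]

Answer: [[F]XF]F[X][X][F]XF[F]XF[F[X][X]][F[X][X]]


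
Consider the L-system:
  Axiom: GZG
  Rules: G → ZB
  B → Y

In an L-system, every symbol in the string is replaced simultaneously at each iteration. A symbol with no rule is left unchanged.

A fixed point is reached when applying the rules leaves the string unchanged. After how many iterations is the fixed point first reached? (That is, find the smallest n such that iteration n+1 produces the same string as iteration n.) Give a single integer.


Answer: 2

Derivation:
Step 0: GZG
Step 1: ZBZZB
Step 2: ZYZZY
Step 3: ZYZZY  (unchanged — fixed point at step 2)


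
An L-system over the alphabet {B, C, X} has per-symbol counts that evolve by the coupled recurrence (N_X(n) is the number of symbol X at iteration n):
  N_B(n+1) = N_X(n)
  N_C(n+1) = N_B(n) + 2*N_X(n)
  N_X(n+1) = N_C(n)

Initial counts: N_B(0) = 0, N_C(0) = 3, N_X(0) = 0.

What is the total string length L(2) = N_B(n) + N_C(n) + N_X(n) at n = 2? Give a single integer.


Answer: 9

Derivation:
Step 0: N_B=0, N_C=3, N_X=0, L=3
Step 1: N_B=0, N_C=0, N_X=3, L=3
Step 2: N_B=3, N_C=6, N_X=0, L=9


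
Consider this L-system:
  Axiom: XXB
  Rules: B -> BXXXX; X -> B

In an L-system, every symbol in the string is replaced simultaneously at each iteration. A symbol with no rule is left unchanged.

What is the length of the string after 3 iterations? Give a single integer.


Step 0: length = 3
Step 1: length = 7
Step 2: length = 19
Step 3: length = 47

Answer: 47


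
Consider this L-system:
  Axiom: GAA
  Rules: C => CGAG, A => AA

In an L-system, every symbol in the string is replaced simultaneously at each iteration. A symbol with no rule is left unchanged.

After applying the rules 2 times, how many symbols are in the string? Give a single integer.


Step 0: length = 3
Step 1: length = 5
Step 2: length = 9

Answer: 9


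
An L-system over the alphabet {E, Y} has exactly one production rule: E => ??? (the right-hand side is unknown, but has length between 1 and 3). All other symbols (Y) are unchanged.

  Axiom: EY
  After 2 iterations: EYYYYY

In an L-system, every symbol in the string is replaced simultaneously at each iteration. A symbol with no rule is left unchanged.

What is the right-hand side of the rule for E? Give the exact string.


Trying E => EYY:
  Step 0: EY
  Step 1: EYYY
  Step 2: EYYYYY
Matches the given result.

Answer: EYY


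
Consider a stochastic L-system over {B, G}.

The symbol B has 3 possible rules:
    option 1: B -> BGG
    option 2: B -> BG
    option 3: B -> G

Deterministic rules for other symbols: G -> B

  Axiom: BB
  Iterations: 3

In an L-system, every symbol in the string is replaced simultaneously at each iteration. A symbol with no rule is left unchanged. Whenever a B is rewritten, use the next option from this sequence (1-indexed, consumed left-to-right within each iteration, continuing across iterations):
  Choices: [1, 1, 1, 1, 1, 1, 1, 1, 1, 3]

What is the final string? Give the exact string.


Answer: BGGBBBGGBGGBGGBBBGGG

Derivation:
Step 0: BB
Step 1: BGGBGG  (used choices [1, 1])
Step 2: BGGBBBGGBB  (used choices [1, 1])
Step 3: BGGBBBGGBGGBGGBBBGGG  (used choices [1, 1, 1, 1, 1, 3])


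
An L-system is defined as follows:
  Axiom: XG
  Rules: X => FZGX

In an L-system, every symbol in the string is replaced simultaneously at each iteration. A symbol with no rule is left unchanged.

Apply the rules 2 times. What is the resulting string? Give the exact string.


Step 0: XG
Step 1: FZGXG
Step 2: FZGFZGXG

Answer: FZGFZGXG


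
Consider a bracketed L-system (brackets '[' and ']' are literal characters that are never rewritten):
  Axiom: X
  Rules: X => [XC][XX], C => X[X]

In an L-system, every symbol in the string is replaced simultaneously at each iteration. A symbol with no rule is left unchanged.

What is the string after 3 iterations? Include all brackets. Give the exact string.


Step 0: X
Step 1: [XC][XX]
Step 2: [[XC][XX]X[X]][[XC][XX][XC][XX]]
Step 3: [[[XC][XX]X[X]][[XC][XX][XC][XX]][XC][XX][[XC][XX]]][[[XC][XX]X[X]][[XC][XX][XC][XX]][[XC][XX]X[X]][[XC][XX][XC][XX]]]

Answer: [[[XC][XX]X[X]][[XC][XX][XC][XX]][XC][XX][[XC][XX]]][[[XC][XX]X[X]][[XC][XX][XC][XX]][[XC][XX]X[X]][[XC][XX][XC][XX]]]


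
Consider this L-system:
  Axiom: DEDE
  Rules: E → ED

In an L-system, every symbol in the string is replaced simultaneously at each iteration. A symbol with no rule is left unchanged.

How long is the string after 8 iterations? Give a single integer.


Answer: 20

Derivation:
Step 0: length = 4
Step 1: length = 6
Step 2: length = 8
Step 3: length = 10
Step 4: length = 12
Step 5: length = 14
Step 6: length = 16
Step 7: length = 18
Step 8: length = 20


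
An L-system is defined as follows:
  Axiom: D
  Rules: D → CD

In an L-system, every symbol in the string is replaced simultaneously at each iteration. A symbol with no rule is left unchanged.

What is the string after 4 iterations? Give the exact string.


Answer: CCCCD

Derivation:
Step 0: D
Step 1: CD
Step 2: CCD
Step 3: CCCD
Step 4: CCCCD


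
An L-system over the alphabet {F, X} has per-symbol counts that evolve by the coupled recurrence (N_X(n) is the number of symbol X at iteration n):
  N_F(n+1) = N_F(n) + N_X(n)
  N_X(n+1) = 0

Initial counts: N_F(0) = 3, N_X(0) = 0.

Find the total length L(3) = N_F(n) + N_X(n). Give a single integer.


Step 0: N_F=3, N_X=0, L=3
Step 1: N_F=3, N_X=0, L=3
Step 2: N_F=3, N_X=0, L=3
Step 3: N_F=3, N_X=0, L=3

Answer: 3
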